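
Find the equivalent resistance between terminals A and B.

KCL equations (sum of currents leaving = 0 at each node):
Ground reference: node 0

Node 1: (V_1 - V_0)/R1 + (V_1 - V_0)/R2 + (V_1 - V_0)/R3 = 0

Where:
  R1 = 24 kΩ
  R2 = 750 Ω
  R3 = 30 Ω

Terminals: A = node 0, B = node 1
Reduce the network between node 0 (A) and node 1 (B) by series/parallel combination:
  Rp1 = R1 ‖ R2 ‖ R3 (parallel, all between nodes 0 and 1) = 1/(1/24000 + 1/750 + 1/30) = 28.81 Ω
R_eq = 28.81 Ω

Final answer: 28.81 Ω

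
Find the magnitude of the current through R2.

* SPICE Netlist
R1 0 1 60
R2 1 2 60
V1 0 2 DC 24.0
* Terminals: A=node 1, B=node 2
Nodal analysis, taking node 2 as the 0 V reference.
Source V1 fixes V_0 = 24 V.
KCL at each unknown node (sum of currents leaving = 0; resistances in Ω):
  Node 1: (V_1 - 24)/60 + (V_1 - 0)/60 = 0
Collecting terms: 0.03333 × V_1 = 0.4  =>  V_1 = 12 V
I_R2 = (V_1 - V_2)/R2 = (12 - 0)/60 = 0.2 A
|I_R2| = 0.2 A

Final answer: |I_R2| = 0.2 A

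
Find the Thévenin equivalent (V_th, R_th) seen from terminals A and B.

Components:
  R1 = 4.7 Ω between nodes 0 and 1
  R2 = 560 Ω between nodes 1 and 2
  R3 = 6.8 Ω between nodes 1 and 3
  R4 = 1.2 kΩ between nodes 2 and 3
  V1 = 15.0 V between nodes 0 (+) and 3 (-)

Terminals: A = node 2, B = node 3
Step 1 — V_th is the open-circuit voltage V_A - V_B (nothing connected across the terminals).
Nodal analysis, taking node 3 as the 0 V reference.
Source V1 fixes V_0 = 15 V.
KCL at each unknown node (sum of currents leaving = 0; resistances in Ω):
  Node 1: (V_1 - 15)/4.7 + (V_1 - V_2)/560 + (V_1 - 0)/6.8 = 0
  Node 2: (V_2 - V_1)/560 + (V_2 - 0)/1200 = 0
Collecting terms (coefficients in siemens):
  0.3616·V_1 - 0.001786·V_2 = 3.191
  0.002619·V_2 - 0.001786·V_1 = 0
Determinant D = (0.3616)(0.002619) - (-0.001786)(-0.001786) = 0.0009439
V_1 = [(3.191)(0.002619) - (-0.001786)(0)]/D = 8.856 V
V_2 = [(0.3616)(0) - (3.191)(-0.001786)]/D = 6.038 V
V_th = V_2 - V_3 = 6.038 - 0 = 6.038 V
Step 2 — R_th: zero the source — replace V1 by a short circuit (node 3 merges into node 0) — and find the resistance seen between A (node 2) and B (node 0).
Reduce the network between node 2 (A) and node 0 (B) by series/parallel combination:
  Rp1 = R1 ‖ R3 (parallel, both between nodes 0 and 1) = 1/(1/4.7 + 1/6.8) = 2.779 Ω
  Rs1 = R2 + Rp1 (series, joined only at node 1) = 560 + 2.779 = 562.8 Ω
  Rp2 = R4 ‖ Rs1 (parallel, both between nodes 0 and 2) = 1/(1/1200 + 1/562.8) = 383.1 Ω
R_th = 383.1 Ω

Final answer: V_th = 6.038 V, R_th = 383.1 Ω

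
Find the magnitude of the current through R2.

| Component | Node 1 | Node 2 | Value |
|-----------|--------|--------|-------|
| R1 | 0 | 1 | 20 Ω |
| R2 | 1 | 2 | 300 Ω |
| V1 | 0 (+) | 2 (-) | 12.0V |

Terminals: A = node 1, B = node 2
Nodal analysis, taking node 2 as the 0 V reference.
Source V1 fixes V_0 = 12 V.
KCL at each unknown node (sum of currents leaving = 0; resistances in Ω):
  Node 1: (V_1 - 12)/20 + (V_1 - 0)/300 = 0
Collecting terms: 0.05333 × V_1 = 0.6  =>  V_1 = 11.25 V
I_R2 = (V_1 - V_2)/R2 = (11.25 - 0)/300 = 0.0375 A
|I_R2| = 0.0375 A

Final answer: |I_R2| = 0.0375 A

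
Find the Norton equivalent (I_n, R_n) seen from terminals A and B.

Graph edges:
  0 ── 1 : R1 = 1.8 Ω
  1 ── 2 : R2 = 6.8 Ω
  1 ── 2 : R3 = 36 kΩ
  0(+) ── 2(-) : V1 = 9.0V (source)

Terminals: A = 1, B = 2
Find the Thévenin equivalent first; then I_n = V_th/R_th and R_n = R_th.
Step 1 — V_th is the open-circuit voltage V_A - V_B (nothing connected across the terminals).
Nodal analysis, taking node 2 as the 0 V reference.
Source V1 fixes V_0 = 9 V.
KCL at each unknown node (sum of currents leaving = 0; resistances in Ω):
  Node 1: (V_1 - 9)/1.8 + (V_1 - 0)/6.8 + (V_1 - 0)/36000 = 0
Collecting terms: 0.7026 × V_1 = 5  =>  V_1 = 7.116 V
V_th = V_1 - V_2 = 7.116 - 0 = 7.116 V
Step 2 — R_th: zero the source — replace V1 by a short circuit (node 2 merges into node 0) — and find the resistance seen between A (node 1) and B (node 0).
Reduce the network between node 1 (A) and node 0 (B) by series/parallel combination:
  Rp1 = R1 ‖ R2 ‖ R3 (parallel, all between nodes 0 and 1) = 1/(1/1.8 + 1/6.8 + 1/36000) = 1.423 Ω
R_th = 1.423 Ω
I_n = V_th/R_th = 7.116/1.423 = 5 A, and R_n = R_th = 1.423 Ω

Final answer: I_n = 5 A, R_n = 1.423 Ω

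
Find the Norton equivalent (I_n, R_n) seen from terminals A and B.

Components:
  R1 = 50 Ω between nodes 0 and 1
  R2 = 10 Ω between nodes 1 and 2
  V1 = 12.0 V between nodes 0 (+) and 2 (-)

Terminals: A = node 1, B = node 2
Find the Thévenin equivalent first; then I_n = V_th/R_th and R_n = R_th.
Step 1 — V_th is the open-circuit voltage V_A - V_B (nothing connected across the terminals).
Nodal analysis, taking node 2 as the 0 V reference.
Source V1 fixes V_0 = 12 V.
KCL at each unknown node (sum of currents leaving = 0; resistances in Ω):
  Node 1: (V_1 - 12)/50 + (V_1 - 0)/10 = 0
Collecting terms: 0.12 × V_1 = 0.24  =>  V_1 = 2 V
V_th = V_1 - V_2 = 2 - 0 = 2 V
Step 2 — R_th: zero the source — replace V1 by a short circuit (node 2 merges into node 0) — and find the resistance seen between A (node 1) and B (node 0).
Reduce the network between node 1 (A) and node 0 (B) by series/parallel combination:
  Rp1 = R1 ‖ R2 (parallel, both between nodes 0 and 1) = 1/(1/50 + 1/10) = 8.333 Ω
R_th = 8.333 Ω
I_n = V_th/R_th = 2/8.333 = 0.24 A, and R_n = R_th = 8.333 Ω

Final answer: I_n = 0.24 A, R_n = 8.333 Ω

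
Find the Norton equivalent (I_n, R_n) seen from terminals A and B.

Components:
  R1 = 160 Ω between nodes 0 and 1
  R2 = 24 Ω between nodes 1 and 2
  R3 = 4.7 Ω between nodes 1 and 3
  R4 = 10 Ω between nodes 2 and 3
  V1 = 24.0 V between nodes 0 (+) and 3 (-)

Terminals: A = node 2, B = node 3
Find the Thévenin equivalent first; then I_n = V_th/R_th and R_n = R_th.
Step 1 — V_th is the open-circuit voltage V_A - V_B (nothing connected across the terminals).
Nodal analysis, taking node 3 as the 0 V reference.
Source V1 fixes V_0 = 24 V.
KCL at each unknown node (sum of currents leaving = 0; resistances in Ω):
  Node 1: (V_1 - 24)/160 + (V_1 - V_2)/24 + (V_1 - 0)/4.7 = 0
  Node 2: (V_2 - V_1)/24 + (V_2 - 0)/10 = 0
Collecting terms (coefficients in siemens):
  0.2607·V_1 - 0.04167·V_2 = 0.15
  0.1417·V_2 - 0.04167·V_1 = 0
Determinant D = (0.2607)(0.1417) - (-0.04167)(-0.04167) = 0.03519
V_1 = [(0.15)(0.1417) - (-0.04167)(0)]/D = 0.6038 V
V_2 = [(0.2607)(0) - (0.15)(-0.04167)]/D = 0.1776 V
V_th = V_2 - V_3 = 0.1776 - 0 = 0.1776 V
Step 2 — R_th: zero the source — replace V1 by a short circuit (node 3 merges into node 0) — and find the resistance seen between A (node 2) and B (node 0).
Reduce the network between node 2 (A) and node 0 (B) by series/parallel combination:
  Rp1 = R1 ‖ R3 (parallel, both between nodes 0 and 1) = 1/(1/160 + 1/4.7) = 4.566 Ω
  Rs1 = R2 + Rp1 (series, joined only at node 1) = 24 + 4.566 = 28.57 Ω
  Rp2 = R4 ‖ Rs1 (parallel, both between nodes 0 and 2) = 1/(1/10 + 1/28.57) = 7.407 Ω
R_th = 7.407 Ω
I_n = V_th/R_th = 0.1776/7.407 = 0.02398 A, and R_n = R_th = 7.407 Ω

Final answer: I_n = 0.02398 A, R_n = 7.407 Ω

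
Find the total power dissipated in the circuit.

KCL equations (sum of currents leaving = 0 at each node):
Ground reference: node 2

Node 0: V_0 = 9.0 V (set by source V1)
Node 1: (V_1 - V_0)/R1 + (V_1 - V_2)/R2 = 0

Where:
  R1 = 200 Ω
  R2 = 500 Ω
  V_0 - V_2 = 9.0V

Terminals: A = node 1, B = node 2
Nodal analysis, taking node 2 as the 0 V reference.
Source V1 fixes V_0 = 9 V.
KCL at each unknown node (sum of currents leaving = 0; resistances in Ω):
  Node 1: (V_1 - 9)/200 + (V_1 - 0)/500 = 0
Collecting terms: 0.007 × V_1 = 0.045  =>  V_1 = 6.429 V
Power in each resistor, P = (ΔV)²/R:
  P_R1 = (9 - 6.429)²/200 = 0.03306 W
  P_R2 = (6.429 - 0)²/500 = 0.08265 W
P_total = P_R1 + P_R2 = 0.1157 W

Final answer: 0.1157 W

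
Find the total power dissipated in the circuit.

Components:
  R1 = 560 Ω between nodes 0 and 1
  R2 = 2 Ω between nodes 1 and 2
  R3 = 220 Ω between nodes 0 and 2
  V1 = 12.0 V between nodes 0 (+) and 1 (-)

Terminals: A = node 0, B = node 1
Nodal analysis, taking node 1 as the 0 V reference.
Source V1 fixes V_0 = 12 V.
KCL at each unknown node (sum of currents leaving = 0; resistances in Ω):
  Node 2: (V_2 - 0)/2 + (V_2 - 12)/220 = 0
Collecting terms: 0.5045 × V_2 = 0.05455  =>  V_2 = 0.1081 V
Power in each resistor, P = (ΔV)²/R:
  P_R1 = (12 - 0)²/560 = 0.2571 W
  P_R2 = (0 - 0.1081)²/2 = 0.005844 W
  P_R3 = (12 - 0.1081)²/220 = 0.6428 W
P_total = P_R1 + P_R2 + P_R3 = 0.9058 W

Final answer: 0.9058 W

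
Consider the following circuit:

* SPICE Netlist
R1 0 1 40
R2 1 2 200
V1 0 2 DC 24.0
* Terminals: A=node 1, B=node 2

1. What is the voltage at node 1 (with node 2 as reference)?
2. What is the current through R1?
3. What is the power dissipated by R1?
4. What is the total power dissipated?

Nodal analysis, taking node 2 as the 0 V reference.
Source V1 fixes V_0 = 24 V.
KCL at each unknown node (sum of currents leaving = 0; resistances in Ω):
  Node 1: (V_1 - 24)/40 + (V_1 - 0)/200 = 0
Collecting terms: 0.03 × V_1 = 0.6  =>  V_1 = 20 V
Part 1:
  Read off the nodal solution: V_1 = 20 V
Part 2:
  I_R1 = (V_0 - V_1)/R1 = (24 - 20)/40 = 0.1 A
  Magnitude: I_R1 = 0.1 A
Part 3:
  I_R1 = (V_0 - V_1)/R1 = (24 - 20)/40 = 0.1 A
  P_R1 = I_R1² × R1 = (0.1)² × 40 = 0.4 W
Part 4:
  Power in each resistor, P = (ΔV)²/R:
    P_R1 = (24 - 20)²/40 = 0.4 W
    P_R2 = (20 - 0)²/200 = 2 W
  P_total = P_R1 + P_R2 = 2.4 W

Final answers:
1. V_1 = 20 V
2. I_R1 = 0.1 A
3. P_R1 = 0.4 W
4. P_total = 2.4 W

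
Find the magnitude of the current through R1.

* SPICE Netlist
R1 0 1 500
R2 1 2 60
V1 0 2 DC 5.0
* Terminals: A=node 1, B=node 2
Nodal analysis, taking node 2 as the 0 V reference.
Source V1 fixes V_0 = 5 V.
KCL at each unknown node (sum of currents leaving = 0; resistances in Ω):
  Node 1: (V_1 - 5)/500 + (V_1 - 0)/60 = 0
Collecting terms: 0.01867 × V_1 = 0.01  =>  V_1 = 0.5357 V
I_R1 = (V_0 - V_1)/R1 = (5 - 0.5357)/500 = 0.008929 A
|I_R1| = 0.008929 A

Final answer: |I_R1| = 0.008929 A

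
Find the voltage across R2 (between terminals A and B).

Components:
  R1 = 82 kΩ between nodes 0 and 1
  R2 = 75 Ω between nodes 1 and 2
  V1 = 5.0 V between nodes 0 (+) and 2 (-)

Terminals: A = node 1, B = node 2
R1 and R2 are in series across V1 (node 0 → node 1 → node 2), and the output A–B is taken across R2, so this is a voltage divider.
Series current: I = V1/(R1 + R2) = 5/(82000 + 75) = 5/82080 = 0.00006092 A
V_R2 = I × R2 = V1 × R2/(R1 + R2) = 5 × 75/82080 = 0.004569 V

Final answer: 0.004569 V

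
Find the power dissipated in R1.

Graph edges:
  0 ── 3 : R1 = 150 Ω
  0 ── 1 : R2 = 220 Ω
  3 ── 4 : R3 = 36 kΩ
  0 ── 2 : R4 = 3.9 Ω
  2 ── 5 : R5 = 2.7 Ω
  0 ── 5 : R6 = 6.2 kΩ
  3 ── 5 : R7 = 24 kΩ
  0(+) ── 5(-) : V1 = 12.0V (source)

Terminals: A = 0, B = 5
Nodal analysis, taking node 5 as the 0 V reference.
Source V1 fixes V_0 = 12 V.
KCL at each unknown node (sum of currents leaving = 0; resistances in Ω):
  Node 1: (V_1 - 12)/220 = 0
  Node 2: (V_2 - 12)/3.9 + (V_2 - 0)/2.7 = 0
  Node 3: (V_3 - 12)/150 + (V_3 - V_4)/36000 + (V_3 - 0)/24000 = 0
  Node 4: (V_4 - V_3)/36000 = 0
Collecting terms (coefficients in siemens):
  0.004545·V_1 = 0.05455
  0.6268·V_2 = 3.077
  0.006736·V_3 - 0.00002778·V_4 = 0.08
  0.00002778·V_4 - 0.00002778·V_3 = 0
Solving these 4 simultaneous equations (Gaussian elimination) gives:
  V_1 = 12 V, V_2 = 4.909 V, V_3 = 11.93 V, V_4 = 11.93 V
I_R1 = (V_0 - V_3)/R1 = (12 - 11.93)/150 = 0.0004969 A
P_R1 = I_R1² × R1 = (0.0004969)² × 150 = 0.00003704 W

Final answer: 3.704e-05 W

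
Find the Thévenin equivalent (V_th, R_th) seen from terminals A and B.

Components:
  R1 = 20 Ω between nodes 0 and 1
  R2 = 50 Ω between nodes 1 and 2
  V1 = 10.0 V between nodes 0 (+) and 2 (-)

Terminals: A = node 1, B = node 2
Step 1 — V_th is the open-circuit voltage V_A - V_B (nothing connected across the terminals).
Nodal analysis, taking node 2 as the 0 V reference.
Source V1 fixes V_0 = 10 V.
KCL at each unknown node (sum of currents leaving = 0; resistances in Ω):
  Node 1: (V_1 - 10)/20 + (V_1 - 0)/50 = 0
Collecting terms: 0.07 × V_1 = 0.5  =>  V_1 = 7.143 V
V_th = V_1 - V_2 = 7.143 - 0 = 7.143 V
Step 2 — R_th: zero the source — replace V1 by a short circuit (node 2 merges into node 0) — and find the resistance seen between A (node 1) and B (node 0).
Reduce the network between node 1 (A) and node 0 (B) by series/parallel combination:
  Rp1 = R1 ‖ R2 (parallel, both between nodes 0 and 1) = 1/(1/20 + 1/50) = 14.29 Ω
R_th = 14.29 Ω

Final answer: V_th = 7.143 V, R_th = 14.29 Ω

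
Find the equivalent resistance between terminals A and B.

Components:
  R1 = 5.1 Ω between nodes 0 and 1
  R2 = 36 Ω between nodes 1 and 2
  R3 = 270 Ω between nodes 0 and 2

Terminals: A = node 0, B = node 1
Reduce the network between node 0 (A) and node 1 (B) by series/parallel combination:
  Rs1 = R3 + R2 (series, joined only at node 2) = 270 + 36 = 306 Ω
  Rp1 = R1 ‖ Rs1 (parallel, both between nodes 0 and 1) = 1/(1/5.1 + 1/306) = 5.016 Ω
R_eq = 5.016 Ω

Final answer: 5.016 Ω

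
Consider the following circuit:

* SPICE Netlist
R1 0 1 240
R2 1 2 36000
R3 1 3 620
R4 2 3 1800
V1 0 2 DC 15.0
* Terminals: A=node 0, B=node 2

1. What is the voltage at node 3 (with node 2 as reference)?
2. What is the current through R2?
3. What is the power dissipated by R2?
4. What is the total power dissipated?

Nodal analysis, taking node 2 as the 0 V reference.
Source V1 fixes V_0 = 15 V.
KCL at each unknown node (sum of currents leaving = 0; resistances in Ω):
  Node 1: (V_1 - 15)/240 + (V_1 - 0)/36000 + (V_1 - V_3)/620 = 0
  Node 3: (V_3 - V_1)/620 + (V_3 - 0)/1800 = 0
Collecting terms (coefficients in siemens):
  0.005807·V_1 - 0.001613·V_3 = 0.0625
  0.002168·V_3 - 0.001613·V_1 = 0
Determinant D = (0.005807)(0.002168) - (-0.001613)(-0.001613) = 0.000009992
V_1 = [(0.0625)(0.002168) - (-0.001613)(0)]/D = 13.56 V
V_3 = [(0.005807)(0) - (0.0625)(-0.001613)]/D = 10.09 V
Part 1:
  Read off the nodal solution: V_3 = 10.09 V
Part 2:
  I_R2 = (V_1 - V_2)/R2 = (13.56 - 0)/36000 = 0.0003768 A
  Magnitude: I_R2 = 0.0003768 A
Part 3:
  I_R2 = (V_1 - V_2)/R2 = (13.56 - 0)/36000 = 0.0003768 A
  P_R2 = I_R2² × R2 = (0.0003768)² × 36000 = 0.005111 W
Part 4:
  Power in each resistor, P = (ΔV)²/R:
    P_R1 = (15 - 13.56)²/240 = 0.008588 W
    P_R2 = (13.56 - 0)²/36000 = 0.005111 W
    P_R3 = (13.56 - 10.09)²/620 = 0.01948 W
    P_R4 = (0 - 10.09)²/1800 = 0.05655 W
  P_total = P_R1 + P_R2 + P_R3 + P_R4 = 0.08973 W

Final answers:
1. V_3 = 10.09 V
2. I_R2 = 0.0003768 A
3. P_R2 = 0.005111 W
4. P_total = 0.08973 W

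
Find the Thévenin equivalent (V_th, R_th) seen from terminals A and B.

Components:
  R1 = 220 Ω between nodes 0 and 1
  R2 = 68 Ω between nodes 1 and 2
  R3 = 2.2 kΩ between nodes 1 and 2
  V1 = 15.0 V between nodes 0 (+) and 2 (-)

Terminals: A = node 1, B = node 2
Step 1 — V_th is the open-circuit voltage V_A - V_B (nothing connected across the terminals).
Nodal analysis, taking node 2 as the 0 V reference.
Source V1 fixes V_0 = 15 V.
KCL at each unknown node (sum of currents leaving = 0; resistances in Ω):
  Node 1: (V_1 - 15)/220 + (V_1 - 0)/68 + (V_1 - 0)/2200 = 0
Collecting terms: 0.01971 × V_1 = 0.06818  =>  V_1 = 3.46 V
V_th = V_1 - V_2 = 3.46 - 0 = 3.46 V
Step 2 — R_th: zero the source — replace V1 by a short circuit (node 2 merges into node 0) — and find the resistance seen between A (node 1) and B (node 0).
Reduce the network between node 1 (A) and node 0 (B) by series/parallel combination:
  Rp1 = R1 ‖ R2 ‖ R3 (parallel, all between nodes 0 and 1) = 1/(1/220 + 1/68 + 1/2200) = 50.75 Ω
R_th = 50.75 Ω

Final answer: V_th = 3.46 V, R_th = 50.75 Ω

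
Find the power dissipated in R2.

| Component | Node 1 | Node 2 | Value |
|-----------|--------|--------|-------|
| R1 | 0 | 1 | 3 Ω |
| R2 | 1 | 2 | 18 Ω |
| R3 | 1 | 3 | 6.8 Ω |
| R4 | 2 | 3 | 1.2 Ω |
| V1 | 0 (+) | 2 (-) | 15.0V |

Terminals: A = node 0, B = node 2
Nodal analysis, taking node 2 as the 0 V reference.
Source V1 fixes V_0 = 15 V.
KCL at each unknown node (sum of currents leaving = 0; resistances in Ω):
  Node 1: (V_1 - 15)/3 + (V_1 - 0)/18 + (V_1 - V_3)/6.8 = 0
  Node 3: (V_3 - V_1)/6.8 + (V_3 - 0)/1.2 = 0
Collecting terms (coefficients in siemens):
  0.5359·V_1 - 0.1471·V_3 = 5
  0.9804·V_3 - 0.1471·V_1 = 0
Determinant D = (0.5359)(0.9804) - (-0.1471)(-0.1471) = 0.5038
V_1 = [(5)(0.9804) - (-0.1471)(0)]/D = 9.73 V
V_3 = [(0.5359)(0) - (5)(-0.1471)]/D = 1.459 V
I_R2 = (V_1 - V_2)/R2 = (9.73 - 0)/18 = 0.5405 A
P_R2 = I_R2² × R2 = (0.5405)² × 18 = 5.259 W

Final answer: 5.259 W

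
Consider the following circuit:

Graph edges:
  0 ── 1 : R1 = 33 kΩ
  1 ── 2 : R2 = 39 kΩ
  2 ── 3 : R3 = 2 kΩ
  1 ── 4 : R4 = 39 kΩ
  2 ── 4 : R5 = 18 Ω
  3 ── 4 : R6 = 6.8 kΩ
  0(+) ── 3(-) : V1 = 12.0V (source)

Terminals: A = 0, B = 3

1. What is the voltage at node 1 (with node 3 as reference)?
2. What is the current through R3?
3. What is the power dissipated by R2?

Nodal analysis, taking node 3 as the 0 V reference.
Source V1 fixes V_0 = 12 V.
KCL at each unknown node (sum of currents leaving = 0; resistances in Ω):
  Node 1: (V_1 - 12)/33000 + (V_1 - V_2)/39000 + (V_1 - V_4)/39000 = 0
  Node 2: (V_2 - V_1)/39000 + (V_2 - 0)/2000 + (V_2 - V_4)/18 = 0
  Node 4: (V_4 - V_1)/39000 + (V_4 - V_2)/18 + (V_4 - 0)/6800 = 0
Collecting terms (coefficients in siemens):
  0.00008159·V_1 - 0.00002564·V_2 - 0.00002564·V_4 = 0.0003636
  0.05608·V_2 - 0.00002564·V_1 - 0.05556·V_4 = 0
  0.05573·V_4 - 0.00002564·V_1 - 0.05556·V_2 = 0
Solving these 3 simultaneous equations (Gaussian elimination) gives:
  V_1 = 4.673 V, V_2 = 0.3429 V, V_4 = 0.344 V
Part 1:
  Read off the nodal solution: V_1 = 4.673 V
Part 2:
  I_R3 = (V_2 - V_3)/R3 = (0.3429 - 0)/2000 = 0.0001714 A
  Magnitude: I_R3 = 0.0001714 A
Part 3:
  I_R2 = (V_1 - V_2)/R2 = (4.673 - 0.3429)/39000 = 0.000111 A
  P_R2 = I_R2² × R2 = (0.000111)² × 39000 = 0.0004808 W

Final answers:
1. V_1 = 4.673 V
2. I_R3 = 0.0001714 A
3. P_R2 = 0.0004808 W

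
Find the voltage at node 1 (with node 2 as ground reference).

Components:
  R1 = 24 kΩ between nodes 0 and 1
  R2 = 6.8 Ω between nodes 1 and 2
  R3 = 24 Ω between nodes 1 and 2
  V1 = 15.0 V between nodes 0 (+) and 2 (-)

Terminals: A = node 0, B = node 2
Nodal analysis, taking node 2 as the 0 V reference.
Source V1 fixes V_0 = 15 V.
KCL at each unknown node (sum of currents leaving = 0; resistances in Ω):
  Node 1: (V_1 - 15)/24000 + (V_1 - 0)/6.8 + (V_1 - 0)/24 = 0
Collecting terms: 0.1888 × V_1 = 0.000625  =>  V_1 = 0.003311 V
The requested potential is V_1 = 0.003311 V.

Final answer: V_1 = 0.003311 V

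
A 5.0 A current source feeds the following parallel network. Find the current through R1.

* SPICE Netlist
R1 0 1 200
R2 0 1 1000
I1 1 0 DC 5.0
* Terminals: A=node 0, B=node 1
All resistors sit directly between nodes 0 and 1, so they are in parallel and share one voltage V; the full source current 5 A splits among them.
1/R_par = 1/200 + 1/1000 = 0.006 S  =>  R_par = 166.7 Ω
V = I × R_par = 5 × 166.7 = 833.3 V
I_R1 = V/R1 = 833.3/200 = 4.167 A

Final answer: 4.167 A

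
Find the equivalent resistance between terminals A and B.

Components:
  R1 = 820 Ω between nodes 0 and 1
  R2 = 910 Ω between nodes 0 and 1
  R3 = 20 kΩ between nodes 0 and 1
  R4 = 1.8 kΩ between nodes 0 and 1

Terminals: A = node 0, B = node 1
Reduce the network between node 0 (A) and node 1 (B) by series/parallel combination:
  Rp1 = R1 ‖ R2 ‖ R3 ‖ R4 (parallel, all between nodes 0 and 1) = 1/(1/820 + 1/910 + 1/20000 + 1/1800) = 342 Ω
R_eq = 342 Ω

Final answer: 342 Ω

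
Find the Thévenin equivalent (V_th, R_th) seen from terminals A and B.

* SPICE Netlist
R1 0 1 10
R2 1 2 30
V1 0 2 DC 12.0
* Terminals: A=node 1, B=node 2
Step 1 — V_th is the open-circuit voltage V_A - V_B (nothing connected across the terminals).
Nodal analysis, taking node 2 as the 0 V reference.
Source V1 fixes V_0 = 12 V.
KCL at each unknown node (sum of currents leaving = 0; resistances in Ω):
  Node 1: (V_1 - 12)/10 + (V_1 - 0)/30 = 0
Collecting terms: 0.1333 × V_1 = 1.2  =>  V_1 = 9 V
V_th = V_1 - V_2 = 9 - 0 = 9 V
Step 2 — R_th: zero the source — replace V1 by a short circuit (node 2 merges into node 0) — and find the resistance seen between A (node 1) and B (node 0).
Reduce the network between node 1 (A) and node 0 (B) by series/parallel combination:
  Rp1 = R1 ‖ R2 (parallel, both between nodes 0 and 1) = 1/(1/10 + 1/30) = 7.5 Ω
R_th = 7.5 Ω

Final answer: V_th = 9 V, R_th = 7.5 Ω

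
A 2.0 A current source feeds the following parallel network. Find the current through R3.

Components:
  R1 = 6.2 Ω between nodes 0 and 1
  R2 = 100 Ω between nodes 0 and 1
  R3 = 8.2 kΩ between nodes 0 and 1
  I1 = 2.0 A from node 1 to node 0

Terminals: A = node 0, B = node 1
All resistors sit directly between nodes 0 and 1, so they are in parallel and share one voltage V; the full source current 2 A splits among them.
1/R_par = 1/6.2 + 1/100 + 1/8200 = 0.1714 S  =>  R_par = 5.834 Ω
V = I × R_par = 2 × 5.834 = 11.67 V
I_R3 = V/R3 = 11.67/8200 = 0.001423 A

Final answer: 0.001423 A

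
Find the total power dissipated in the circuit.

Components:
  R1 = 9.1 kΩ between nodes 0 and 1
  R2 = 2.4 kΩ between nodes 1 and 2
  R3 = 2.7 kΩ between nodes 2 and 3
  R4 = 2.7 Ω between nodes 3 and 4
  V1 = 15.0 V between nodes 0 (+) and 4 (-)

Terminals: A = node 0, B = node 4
Nodal analysis, taking node 4 as the 0 V reference.
Source V1 fixes V_0 = 15 V.
KCL at each unknown node (sum of currents leaving = 0; resistances in Ω):
  Node 1: (V_1 - 15)/9100 + (V_1 - V_2)/2400 = 0
  Node 2: (V_2 - V_1)/2400 + (V_2 - V_3)/2700 = 0
  Node 3: (V_3 - V_2)/2700 + (V_3 - 0)/2.7 = 0
Collecting terms (coefficients in siemens):
  0.0005266·V_1 - 0.0004167·V_2 = 0.001648
  0.000787·V_2 - 0.0004167·V_1 - 0.0003704·V_3 = 0
  0.3707·V_3 - 0.0003704·V_2 = 0
Solving these 3 simultaneous equations (Gaussian elimination) gives:
  V_1 = 5.389 V, V_2 = 2.854 V, V_3 = 0.002852 V
Power in each resistor, P = (ΔV)²/R:
  P_R1 = (15 - 5.389)²/9100 = 0.01015 W
  P_R2 = (5.389 - 2.854)²/2400 = 0.002677 W
  P_R3 = (2.854 - 0.002852)²/2700 = 0.003012 W
  P_R4 = (0.002852 - 0)²/2.7 = 0.000003012 W
P_total = P_R1 + P_R2 + P_R3 + P_R4 = 0.01584 W

Final answer: 0.01584 W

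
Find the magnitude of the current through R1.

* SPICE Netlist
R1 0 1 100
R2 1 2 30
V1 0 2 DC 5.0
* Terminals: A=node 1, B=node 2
Nodal analysis, taking node 2 as the 0 V reference.
Source V1 fixes V_0 = 5 V.
KCL at each unknown node (sum of currents leaving = 0; resistances in Ω):
  Node 1: (V_1 - 5)/100 + (V_1 - 0)/30 = 0
Collecting terms: 0.04333 × V_1 = 0.05  =>  V_1 = 1.154 V
I_R1 = (V_0 - V_1)/R1 = (5 - 1.154)/100 = 0.03846 A
|I_R1| = 0.03846 A

Final answer: |I_R1| = 0.03846 A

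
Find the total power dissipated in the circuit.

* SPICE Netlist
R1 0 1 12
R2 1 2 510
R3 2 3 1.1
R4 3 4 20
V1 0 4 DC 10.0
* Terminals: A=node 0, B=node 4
Nodal analysis, taking node 4 as the 0 V reference.
Source V1 fixes V_0 = 10 V.
KCL at each unknown node (sum of currents leaving = 0; resistances in Ω):
  Node 1: (V_1 - 10)/12 + (V_1 - V_2)/510 = 0
  Node 2: (V_2 - V_1)/510 + (V_2 - V_3)/1.1 = 0
  Node 3: (V_3 - V_2)/1.1 + (V_3 - 0)/20 = 0
Collecting terms (coefficients in siemens):
  0.08529·V_1 - 0.001961·V_2 = 0.8333
  0.9111·V_2 - 0.001961·V_1 - 0.9091·V_3 = 0
  0.9591·V_3 - 0.9091·V_2 = 0
Solving these 3 simultaneous equations (Gaussian elimination) gives:
  V_1 = 9.779 V, V_2 = 0.3885 V, V_3 = 0.3683 V
Power in each resistor, P = (ΔV)²/R:
  P_R1 = (10 - 9.779)²/12 = 0.004068 W
  P_R2 = (9.779 - 0.3885)²/510 = 0.1729 W
  P_R3 = (0.3885 - 0.3683)²/1.1 = 0.0003729 W
  P_R4 = (0.3683 - 0)²/20 = 0.006781 W
P_total = P_R1 + P_R2 + P_R3 + P_R4 = 0.1841 W

Final answer: 0.1841 W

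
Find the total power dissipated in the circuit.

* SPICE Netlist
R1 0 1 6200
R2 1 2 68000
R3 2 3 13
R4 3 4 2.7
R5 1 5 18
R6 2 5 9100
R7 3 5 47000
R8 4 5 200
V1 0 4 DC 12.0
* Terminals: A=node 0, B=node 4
Nodal analysis, taking node 4 as the 0 V reference.
Source V1 fixes V_0 = 12 V.
KCL at each unknown node (sum of currents leaving = 0; resistances in Ω):
  Node 1: (V_1 - 12)/6200 + (V_1 - V_2)/68000 + (V_1 - V_5)/18 = 0
  Node 2: (V_2 - V_1)/68000 + (V_2 - V_3)/13 + (V_2 - V_5)/9100 = 0
  Node 3: (V_3 - V_2)/13 + (V_3 - 0)/2.7 + (V_3 - V_5)/47000 = 0
  Node 5: (V_5 - V_1)/18 + (V_5 - V_2)/9100 + (V_5 - V_3)/47000 + (V_5 - 0)/200 = 0
Collecting terms (coefficients in siemens):
  0.05573·V_1 - 0.00001471·V_2 - 0.05556·V_5 = 0.001935
  0.07705·V_2 - 0.00001471·V_1 - 0.07692·V_3 - 0.0001099·V_5 = 0
  0.4473·V_3 - 0.07692·V_2 - 0.00002128·V_5 = 0
  0.06069·V_5 - 0.05556·V_1 - 0.0001099·V_2 - 0.00002128·V_3 = 0
Solving these 4 simultaneous equations (Gaussian elimination) gives:
  V_1 = 0.3972 V, V_2 = 0.0007384 V, V_3 = 0.0001443 V, V_5 = 0.3636 V
Power in each resistor, P = (ΔV)²/R:
  P_R1 = (12 - 0.3972)²/6200 = 0.02171 W
  P_R2 = (0.3972 - 0.0007384)²/68000 = 0.000002311 W
  P_R3 = (0.0007384 - 0.0001443)²/13 = 0.00000002716 W
  P_R4 = (0.0001443 - 0)²/2.7 = 0.00000000771 W
  P_R5 = (0.3972 - 0.3636)²/18 = 0.00006265 W
  P_R6 = (0.0007384 - 0.3636)²/9100 = 0.00001447 W
  P_R7 = (0.0001443 - 0.3636)²/47000 = 0.000002811 W
  P_R8 = (0 - 0.3636)²/200 = 0.000661 W
P_total = P_R1 + P_R2 + P_R3 + P_R4 + P_R5 + P_R6 + P_R7 + P_R8 = 0.02246 W

Final answer: 0.02246 W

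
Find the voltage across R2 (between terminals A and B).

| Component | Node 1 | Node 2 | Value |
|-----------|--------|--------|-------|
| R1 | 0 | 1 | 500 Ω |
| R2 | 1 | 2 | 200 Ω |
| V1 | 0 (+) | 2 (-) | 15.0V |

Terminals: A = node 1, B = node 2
R1 and R2 are in series across V1 (node 0 → node 1 → node 2), and the output A–B is taken across R2, so this is a voltage divider.
Series current: I = V1/(R1 + R2) = 15/(500 + 200) = 15/700 = 0.02143 A
V_R2 = I × R2 = V1 × R2/(R1 + R2) = 15 × 200/700 = 4.286 V

Final answer: 4.286 V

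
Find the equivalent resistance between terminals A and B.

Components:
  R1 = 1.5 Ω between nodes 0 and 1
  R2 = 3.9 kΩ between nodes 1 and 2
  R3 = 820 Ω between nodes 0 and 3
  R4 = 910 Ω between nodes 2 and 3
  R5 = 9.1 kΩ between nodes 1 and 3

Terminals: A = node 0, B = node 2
The network is not a plain series/parallel combination. Inject a 1 A test current into terminal A (node 0) and return it from terminal B (node 2); then R_eq = V_A / (1 A).
Nodal analysis, taking node 2 as the 0 V reference.
Current source I_test pushes 1 A into node 0 and draws it out of node 2.
KCL at each unknown node (sum of currents leaving = 0; resistances in Ω):
  Node 0: (V_0 - V_1)/1.5 + (V_0 - V_3)/820 - 1 = 0
  Node 1: (V_1 - V_0)/1.5 + (V_1 - 0)/3900 + (V_1 - V_3)/9100 = 0
  Node 3: (V_3 - V_0)/820 + (V_3 - V_1)/9100 + (V_3 - 0)/910 = 0
Collecting terms (coefficients in siemens):
  0.6679·V_0 - 0.6667·V_1 - 0.00122·V_3 = 1
  0.667·V_1 - 0.6667·V_0 - 0.0001099·V_3 = 0
  0.002428·V_3 - 0.00122·V_0 - 0.0001099·V_1 = 0
Solving these 3 simultaneous equations (Gaussian elimination) gives:
  V_0 = 1166 V, V_1 = 1165 V, V_3 = 638.1 V
R_eq = V_0 / 1 A = 1166 Ω = 1.166 kΩ

Final answer: 1.166 kΩ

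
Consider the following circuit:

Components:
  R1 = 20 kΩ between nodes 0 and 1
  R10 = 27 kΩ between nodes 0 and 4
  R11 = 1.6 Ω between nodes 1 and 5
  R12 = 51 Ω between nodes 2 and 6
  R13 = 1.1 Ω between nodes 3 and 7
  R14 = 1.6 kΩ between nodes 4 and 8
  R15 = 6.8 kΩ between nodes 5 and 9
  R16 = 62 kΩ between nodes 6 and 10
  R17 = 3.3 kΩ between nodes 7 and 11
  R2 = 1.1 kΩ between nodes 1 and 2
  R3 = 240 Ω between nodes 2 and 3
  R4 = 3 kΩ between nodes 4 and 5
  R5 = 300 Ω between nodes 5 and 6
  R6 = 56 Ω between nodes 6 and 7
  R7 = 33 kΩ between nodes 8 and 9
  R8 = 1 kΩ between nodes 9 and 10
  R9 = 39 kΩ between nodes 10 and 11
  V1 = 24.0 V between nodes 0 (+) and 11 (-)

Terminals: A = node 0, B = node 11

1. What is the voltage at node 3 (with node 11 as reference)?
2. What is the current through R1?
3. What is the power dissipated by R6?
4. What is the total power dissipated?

Nodal analysis, taking node 11 as the 0 V reference.
Source V1 fixes V_0 = 24 V.
KCL at each unknown node (sum of currents leaving = 0; resistances in Ω):
  Node 1: (V_1 - 24)/20000 + (V_1 - V_2)/1100 + (V_1 - V_5)/1.6 = 0
  Node 2: (V_2 - V_1)/1100 + (V_2 - V_3)/240 + (V_2 - V_6)/51 = 0
  Node 3: (V_3 - V_2)/240 + (V_3 - V_7)/1.1 = 0
  Node 4: (V_4 - V_5)/3000 + (V_4 - 24)/27000 + (V_4 - V_8)/1600 = 0
  Node 5: (V_5 - V_4)/3000 + (V_5 - V_6)/300 + (V_5 - V_1)/1.6 + (V_5 - V_9)/6800 = 0
  Node 6: (V_6 - V_5)/300 + (V_6 - V_7)/56 + (V_6 - V_2)/51 + (V_6 - V_10)/62000 = 0
  Node 7: (V_7 - V_6)/56 + (V_7 - V_3)/1.1 + (V_7 - 0)/3300 = 0
  Node 8: (V_8 - V_9)/33000 + (V_8 - V_4)/1600 = 0
  Node 9: (V_9 - V_8)/33000 + (V_9 - V_10)/1000 + (V_9 - V_5)/6800 = 0
  Node 10: (V_10 - V_9)/1000 + (V_10 - 0)/39000 + (V_10 - V_6)/62000 = 0
Collecting terms (coefficients in siemens):
  0.626·V_1 - 0.0009091·V_2 - 0.625·V_5 = 0.0012
  0.02468·V_2 - 0.0009091·V_1 - 0.004167·V_3 - 0.01961·V_6 = 0
  0.9133·V_3 - 0.004167·V_2 - 0.9091·V_7 = 0
  0.0009954·V_4 - 0.0003333·V_5 - 0.000625·V_8 = 0.0008889
  0.6288·V_5 - 0.625·V_1 - 0.0003333·V_4 - 0.003333·V_6 - 0.0001471·V_9 = 0
  0.04081·V_6 - 0.01961·V_2 - 0.003333·V_5 - 0.01786·V_7 - 0.00001613·V_10 = 0
  0.9273·V_7 - 0.9091·V_3 - 0.01786·V_6 = 0
  0.0006553·V_8 - 0.000625·V_4 - 0.0000303·V_9 = 0
  0.001177·V_9 - 0.0001471·V_5 - 0.0000303·V_8 - 0.001·V_10 = 0
  0.001042·V_10 - 0.00001613·V_6 - 0.001·V_9 = 0
Solving these 10 simultaneous equations (Gaussian elimination) gives:
  V_1 = 5.202 V, V_2 = 4.86 V, V_3 = 4.793 V, V_4 = 6.917 V
  V_5 = 5.201 V, V_6 = 4.858 V, V_7 = 4.792 V, V_8 = 6.82 V
  V_9 = 4.813 V, V_10 = 4.696 V
Part 1:
  Read off the nodal solution: V_3 = 4.793 V
Part 2:
  I_R1 = (V_0 - V_1)/R1 = (24 - 5.202)/20000 = 0.0009399 A
  Magnitude: I_R1 = 0.0009399 A
Part 3:
  I_R6 = (V_6 - V_7)/R6 = (4.858 - 4.792)/56 = 0.001173 A
  P_R6 = I_R6² × R6 = (0.001173)² × 56 = 0.00007705 W
Part 4:
  Power in each resistor, P = (ΔV)²/R:
    P_R1 = (24 - 5.202)²/20000 = 0.01767 W
    P_R2 = (5.202 - 4.86)²/1100 = 0.0001066 W
    P_R3 = (4.86 - 4.793)²/240 = 0.00001871 W
    P_R4 = (6.917 - 5.201)²/3000 = 0.0009813 W
    P_R5 = (5.201 - 4.858)²/300 = 0.0003923 W
    P_R6 = (4.858 - 4.792)²/56 = 0.00007705 W
    P_R7 = (6.82 - 4.813)²/33000 = 0.0001219 W
    P_R8 = (4.813 - 4.696)²/1000 = 0.00001387 W
    P_R9 = (4.696 - 0)²/39000 = 0.0005654 W
    P_R10 = (24 - 6.917)²/27000 = 0.01081 W
    P_R11 = (5.202 - 5.201)²/1.6 = 0.0000006322 W
    P_R12 = (4.86 - 4.858)²/51 = 0.00000005245 W
    P_R13 = (4.793 - 4.792)²/1.1 = 0.00000008577 W
    P_R14 = (6.917 - 6.82)²/1600 = 0.000005913 W
    P_R15 = (5.201 - 4.813)²/6800 = 0.00002209 W
    P_R16 = (4.858 - 4.696)²/62000 = 0.0000004248 W
    P_R17 = (4.792 - 0)²/3300 = 0.006959 W
  P_total = P_R1 + P_R2 + P_R3 + P_R4 + P_R5 + P_R6 + P_R7 + P_R8 + P_R9 + P_R10 + P_R11 + P_R12 + P_R13 + P_R14 + P_R15 + P_R16 + P_R17 = 0.03774 W

Final answers:
1. V_3 = 4.793 V
2. I_R1 = 0.0009399 A
3. P_R6 = 7.705e-05 W
4. P_total = 0.03774 W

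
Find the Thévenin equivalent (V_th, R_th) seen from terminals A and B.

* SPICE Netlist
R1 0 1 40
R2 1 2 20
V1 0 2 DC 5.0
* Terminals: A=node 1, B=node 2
Step 1 — V_th is the open-circuit voltage V_A - V_B (nothing connected across the terminals).
Nodal analysis, taking node 2 as the 0 V reference.
Source V1 fixes V_0 = 5 V.
KCL at each unknown node (sum of currents leaving = 0; resistances in Ω):
  Node 1: (V_1 - 5)/40 + (V_1 - 0)/20 = 0
Collecting terms: 0.075 × V_1 = 0.125  =>  V_1 = 1.667 V
V_th = V_1 - V_2 = 1.667 - 0 = 1.667 V
Step 2 — R_th: zero the source — replace V1 by a short circuit (node 2 merges into node 0) — and find the resistance seen between A (node 1) and B (node 0).
Reduce the network between node 1 (A) and node 0 (B) by series/parallel combination:
  Rp1 = R1 ‖ R2 (parallel, both between nodes 0 and 1) = 1/(1/40 + 1/20) = 13.33 Ω
R_th = 13.33 Ω

Final answer: V_th = 1.667 V, R_th = 13.33 Ω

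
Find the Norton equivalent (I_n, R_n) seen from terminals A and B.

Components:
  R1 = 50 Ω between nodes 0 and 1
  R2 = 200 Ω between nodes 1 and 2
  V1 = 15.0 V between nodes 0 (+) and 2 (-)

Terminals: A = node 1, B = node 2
Find the Thévenin equivalent first; then I_n = V_th/R_th and R_n = R_th.
Step 1 — V_th is the open-circuit voltage V_A - V_B (nothing connected across the terminals).
Nodal analysis, taking node 2 as the 0 V reference.
Source V1 fixes V_0 = 15 V.
KCL at each unknown node (sum of currents leaving = 0; resistances in Ω):
  Node 1: (V_1 - 15)/50 + (V_1 - 0)/200 = 0
Collecting terms: 0.025 × V_1 = 0.3  =>  V_1 = 12 V
V_th = V_1 - V_2 = 12 - 0 = 12 V
Step 2 — R_th: zero the source — replace V1 by a short circuit (node 2 merges into node 0) — and find the resistance seen between A (node 1) and B (node 0).
Reduce the network between node 1 (A) and node 0 (B) by series/parallel combination:
  Rp1 = R1 ‖ R2 (parallel, both between nodes 0 and 1) = 1/(1/50 + 1/200) = 40 Ω
R_th = 40 Ω
I_n = V_th/R_th = 12/40 = 0.3 A, and R_n = R_th = 40 Ω

Final answer: I_n = 0.3 A, R_n = 40 Ω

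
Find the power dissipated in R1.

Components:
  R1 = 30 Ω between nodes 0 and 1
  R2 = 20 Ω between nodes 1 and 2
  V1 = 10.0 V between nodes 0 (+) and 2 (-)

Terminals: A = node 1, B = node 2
Nodal analysis, taking node 2 as the 0 V reference.
Source V1 fixes V_0 = 10 V.
KCL at each unknown node (sum of currents leaving = 0; resistances in Ω):
  Node 1: (V_1 - 10)/30 + (V_1 - 0)/20 = 0
Collecting terms: 0.08333 × V_1 = 0.3333  =>  V_1 = 4 V
I_R1 = (V_0 - V_1)/R1 = (10 - 4)/30 = 0.2 A
P_R1 = I_R1² × R1 = (0.2)² × 30 = 1.2 W

Final answer: 1.2 W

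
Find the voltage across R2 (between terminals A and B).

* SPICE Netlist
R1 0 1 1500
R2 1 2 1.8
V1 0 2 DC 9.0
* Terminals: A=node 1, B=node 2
R1 and R2 are in series across V1 (node 0 → node 1 → node 2), and the output A–B is taken across R2, so this is a voltage divider.
Series current: I = V1/(R1 + R2) = 9/(1500 + 1.8) = 9/1502 = 0.005993 A
V_R2 = I × R2 = V1 × R2/(R1 + R2) = 9 × 1.8/1502 = 0.01079 V

Final answer: 0.01079 V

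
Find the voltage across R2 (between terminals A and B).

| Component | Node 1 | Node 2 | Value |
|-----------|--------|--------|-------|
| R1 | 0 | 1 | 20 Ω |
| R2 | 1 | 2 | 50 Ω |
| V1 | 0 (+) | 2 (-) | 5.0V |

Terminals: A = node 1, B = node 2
R1 and R2 are in series across V1 (node 0 → node 1 → node 2), and the output A–B is taken across R2, so this is a voltage divider.
Series current: I = V1/(R1 + R2) = 5/(20 + 50) = 5/70 = 0.07143 A
V_R2 = I × R2 = V1 × R2/(R1 + R2) = 5 × 50/70 = 3.571 V

Final answer: 3.571 V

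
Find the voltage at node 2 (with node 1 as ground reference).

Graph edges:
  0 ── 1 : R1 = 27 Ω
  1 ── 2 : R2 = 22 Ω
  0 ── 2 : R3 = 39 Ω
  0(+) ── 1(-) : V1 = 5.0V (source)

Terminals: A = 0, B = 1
Nodal analysis, taking node 1 as the 0 V reference.
Source V1 fixes V_0 = 5 V.
KCL at each unknown node (sum of currents leaving = 0; resistances in Ω):
  Node 2: (V_2 - 0)/22 + (V_2 - 5)/39 = 0
Collecting terms: 0.0711 × V_2 = 0.1282  =>  V_2 = 1.803 V
The requested potential is V_2 = 1.803 V.

Final answer: V_2 = 1.803 V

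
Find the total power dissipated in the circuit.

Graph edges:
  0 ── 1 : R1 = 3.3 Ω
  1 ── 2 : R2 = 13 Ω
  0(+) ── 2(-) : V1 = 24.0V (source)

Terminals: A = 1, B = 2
Nodal analysis, taking node 2 as the 0 V reference.
Source V1 fixes V_0 = 24 V.
KCL at each unknown node (sum of currents leaving = 0; resistances in Ω):
  Node 1: (V_1 - 24)/3.3 + (V_1 - 0)/13 = 0
Collecting terms: 0.38 × V_1 = 7.273  =>  V_1 = 19.14 V
Power in each resistor, P = (ΔV)²/R:
  P_R1 = (24 - 19.14)²/3.3 = 7.154 W
  P_R2 = (19.14 - 0)²/13 = 28.18 W
P_total = P_R1 + P_R2 = 35.34 W

Final answer: 35.34 W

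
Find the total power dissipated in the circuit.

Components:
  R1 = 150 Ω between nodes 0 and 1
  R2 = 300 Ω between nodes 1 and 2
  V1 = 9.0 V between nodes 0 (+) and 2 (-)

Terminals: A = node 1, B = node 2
Nodal analysis, taking node 2 as the 0 V reference.
Source V1 fixes V_0 = 9 V.
KCL at each unknown node (sum of currents leaving = 0; resistances in Ω):
  Node 1: (V_1 - 9)/150 + (V_1 - 0)/300 = 0
Collecting terms: 0.01 × V_1 = 0.06  =>  V_1 = 6 V
Power in each resistor, P = (ΔV)²/R:
  P_R1 = (9 - 6)²/150 = 0.06 W
  P_R2 = (6 - 0)²/300 = 0.12 W
P_total = P_R1 + P_R2 = 0.18 W

Final answer: 0.18 W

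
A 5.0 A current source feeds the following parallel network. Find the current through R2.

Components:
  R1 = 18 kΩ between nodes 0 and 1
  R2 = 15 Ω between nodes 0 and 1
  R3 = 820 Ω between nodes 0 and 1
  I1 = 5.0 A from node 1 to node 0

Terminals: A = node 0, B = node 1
All resistors sit directly between nodes 0 and 1, so they are in parallel and share one voltage V; the full source current 5 A splits among them.
1/R_par = 1/18000 + 1/15 + 1/820 = 0.06794 S  =>  R_par = 14.72 Ω
V = I × R_par = 5 × 14.72 = 73.59 V
I_R2 = V/R2 = 73.59/15 = 4.906 A

Final answer: 4.906 A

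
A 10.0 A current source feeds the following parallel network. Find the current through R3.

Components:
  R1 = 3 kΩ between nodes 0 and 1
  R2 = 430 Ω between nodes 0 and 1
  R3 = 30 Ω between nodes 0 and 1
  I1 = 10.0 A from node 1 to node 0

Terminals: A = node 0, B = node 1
All resistors sit directly between nodes 0 and 1, so they are in parallel and share one voltage V; the full source current 10 A splits among them.
1/R_par = 1/3000 + 1/430 + 1/30 = 0.03599 S  =>  R_par = 27.78 Ω
V = I × R_par = 10 × 27.78 = 277.8 V
I_R3 = V/R3 = 277.8/30 = 9.261 A

Final answer: 9.261 A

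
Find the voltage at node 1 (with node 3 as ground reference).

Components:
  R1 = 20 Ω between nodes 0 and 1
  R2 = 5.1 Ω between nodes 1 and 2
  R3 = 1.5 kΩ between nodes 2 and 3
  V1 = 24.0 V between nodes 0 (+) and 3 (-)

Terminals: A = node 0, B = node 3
Nodal analysis, taking node 3 as the 0 V reference.
Source V1 fixes V_0 = 24 V.
KCL at each unknown node (sum of currents leaving = 0; resistances in Ω):
  Node 1: (V_1 - 24)/20 + (V_1 - V_2)/5.1 = 0
  Node 2: (V_2 - V_1)/5.1 + (V_2 - 0)/1500 = 0
Collecting terms (coefficients in siemens):
  0.2461·V_1 - 0.1961·V_2 = 1.2
  0.1967·V_2 - 0.1961·V_1 = 0
Determinant D = (0.2461)(0.1967) - (-0.1961)(-0.1961) = 0.009968
V_1 = [(1.2)(0.1967) - (-0.1961)(0)]/D = 23.69 V
V_2 = [(0.2461)(0) - (1.2)(-0.1961)]/D = 23.61 V
The requested potential is V_1 = 23.69 V.

Final answer: V_1 = 23.69 V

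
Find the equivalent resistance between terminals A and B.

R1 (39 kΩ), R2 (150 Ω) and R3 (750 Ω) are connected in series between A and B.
Reduce the network between node 0 (A) and node 3 (B) by series/parallel combination:
  Rs1 = R1 + R2 (series, joined only at node 1) = 39000 + 150 = 39150 Ω
  Rs2 = R3 + Rs1 (series, joined only at node 2) = 750 + 39150 = 39900 Ω
R_eq = 39.9 kΩ

Final answer: 39.9 kΩ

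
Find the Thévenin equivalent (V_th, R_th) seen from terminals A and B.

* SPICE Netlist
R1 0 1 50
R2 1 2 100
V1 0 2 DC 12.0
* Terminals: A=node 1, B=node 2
Step 1 — V_th is the open-circuit voltage V_A - V_B (nothing connected across the terminals).
Nodal analysis, taking node 2 as the 0 V reference.
Source V1 fixes V_0 = 12 V.
KCL at each unknown node (sum of currents leaving = 0; resistances in Ω):
  Node 1: (V_1 - 12)/50 + (V_1 - 0)/100 = 0
Collecting terms: 0.03 × V_1 = 0.24  =>  V_1 = 8 V
V_th = V_1 - V_2 = 8 - 0 = 8 V
Step 2 — R_th: zero the source — replace V1 by a short circuit (node 2 merges into node 0) — and find the resistance seen between A (node 1) and B (node 0).
Reduce the network between node 1 (A) and node 0 (B) by series/parallel combination:
  Rp1 = R1 ‖ R2 (parallel, both between nodes 0 and 1) = 1/(1/50 + 1/100) = 33.33 Ω
R_th = 33.33 Ω

Final answer: V_th = 8 V, R_th = 33.33 Ω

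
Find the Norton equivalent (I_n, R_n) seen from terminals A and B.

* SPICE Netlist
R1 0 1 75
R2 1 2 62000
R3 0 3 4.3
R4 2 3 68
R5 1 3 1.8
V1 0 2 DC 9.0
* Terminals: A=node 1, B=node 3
Find the Thévenin equivalent first; then I_n = V_th/R_th and R_n = R_th.
Step 1 — V_th is the open-circuit voltage V_A - V_B (nothing connected across the terminals).
Nodal analysis, taking node 2 as the 0 V reference.
Source V1 fixes V_0 = 9 V.
KCL at each unknown node (sum of currents leaving = 0; resistances in Ω):
  Node 1: (V_1 - 9)/75 + (V_1 - 0)/62000 + (V_1 - V_3)/1.8 = 0
  Node 3: (V_3 - 9)/4.3 + (V_3 - 0)/68 + (V_3 - V_1)/1.8 = 0
Collecting terms (coefficients in siemens):
  0.5689·V_1 - 0.5556·V_3 = 0.12
  0.8028·V_3 - 0.5556·V_1 = 2.093
Determinant D = (0.5689)(0.8028) - (-0.5556)(-0.5556) = 0.1481
V_1 = [(0.12)(0.8028) - (-0.5556)(2.093)]/D = 8.503 V
V_3 = [(0.5689)(2.093) - (0.12)(-0.5556)]/D = 8.491 V
V_th = V_1 - V_3 = 8.503 - 8.491 = 0.01169 V
Step 2 — R_th: zero the source — replace V1 by a short circuit (node 2 merges into node 0) — and find the resistance seen between A (node 1) and B (node 3).
Reduce the network between node 1 (A) and node 3 (B) by series/parallel combination:
  Rp1 = R1 ‖ R2 (parallel, both between nodes 0 and 1) = 1/(1/75 + 1/62000) = 74.91 Ω
  Rp2 = R3 ‖ R4 (parallel, both between nodes 0 and 3) = 1/(1/4.3 + 1/68) = 4.044 Ω
  Rs1 = Rp1 + Rp2 (series, joined only at node 0) = 74.91 + 4.044 = 78.95 Ω
  Rp3 = R5 ‖ Rs1 (parallel, both between nodes 1 and 3) = 1/(1/1.8 + 1/78.95) = 1.76 Ω
R_th = 1.76 Ω
I_n = V_th/R_th = 0.01169/1.76 = 0.006642 A, and R_n = R_th = 1.76 Ω

Final answer: I_n = 0.006642 A, R_n = 1.76 Ω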